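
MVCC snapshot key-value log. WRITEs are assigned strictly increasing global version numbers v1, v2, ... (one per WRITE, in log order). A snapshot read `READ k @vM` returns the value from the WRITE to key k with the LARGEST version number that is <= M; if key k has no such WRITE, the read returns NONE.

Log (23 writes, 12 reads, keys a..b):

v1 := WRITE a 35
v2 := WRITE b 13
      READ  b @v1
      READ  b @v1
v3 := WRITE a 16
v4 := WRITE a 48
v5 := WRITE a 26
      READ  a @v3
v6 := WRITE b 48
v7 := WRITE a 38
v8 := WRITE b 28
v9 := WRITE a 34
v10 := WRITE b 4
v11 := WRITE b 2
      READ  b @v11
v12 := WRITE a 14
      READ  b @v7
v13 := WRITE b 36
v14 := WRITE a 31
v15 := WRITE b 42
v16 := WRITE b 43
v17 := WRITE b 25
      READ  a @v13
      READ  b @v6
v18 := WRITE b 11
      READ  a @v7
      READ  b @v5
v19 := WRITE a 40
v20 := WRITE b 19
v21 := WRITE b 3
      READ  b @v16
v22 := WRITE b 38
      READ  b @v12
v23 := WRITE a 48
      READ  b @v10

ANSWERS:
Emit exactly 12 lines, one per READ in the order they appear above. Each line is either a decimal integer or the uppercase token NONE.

Answer: NONE
NONE
16
2
48
14
48
38
13
43
2
4

Derivation:
v1: WRITE a=35  (a history now [(1, 35)])
v2: WRITE b=13  (b history now [(2, 13)])
READ b @v1: history=[(2, 13)] -> no version <= 1 -> NONE
READ b @v1: history=[(2, 13)] -> no version <= 1 -> NONE
v3: WRITE a=16  (a history now [(1, 35), (3, 16)])
v4: WRITE a=48  (a history now [(1, 35), (3, 16), (4, 48)])
v5: WRITE a=26  (a history now [(1, 35), (3, 16), (4, 48), (5, 26)])
READ a @v3: history=[(1, 35), (3, 16), (4, 48), (5, 26)] -> pick v3 -> 16
v6: WRITE b=48  (b history now [(2, 13), (6, 48)])
v7: WRITE a=38  (a history now [(1, 35), (3, 16), (4, 48), (5, 26), (7, 38)])
v8: WRITE b=28  (b history now [(2, 13), (6, 48), (8, 28)])
v9: WRITE a=34  (a history now [(1, 35), (3, 16), (4, 48), (5, 26), (7, 38), (9, 34)])
v10: WRITE b=4  (b history now [(2, 13), (6, 48), (8, 28), (10, 4)])
v11: WRITE b=2  (b history now [(2, 13), (6, 48), (8, 28), (10, 4), (11, 2)])
READ b @v11: history=[(2, 13), (6, 48), (8, 28), (10, 4), (11, 2)] -> pick v11 -> 2
v12: WRITE a=14  (a history now [(1, 35), (3, 16), (4, 48), (5, 26), (7, 38), (9, 34), (12, 14)])
READ b @v7: history=[(2, 13), (6, 48), (8, 28), (10, 4), (11, 2)] -> pick v6 -> 48
v13: WRITE b=36  (b history now [(2, 13), (6, 48), (8, 28), (10, 4), (11, 2), (13, 36)])
v14: WRITE a=31  (a history now [(1, 35), (3, 16), (4, 48), (5, 26), (7, 38), (9, 34), (12, 14), (14, 31)])
v15: WRITE b=42  (b history now [(2, 13), (6, 48), (8, 28), (10, 4), (11, 2), (13, 36), (15, 42)])
v16: WRITE b=43  (b history now [(2, 13), (6, 48), (8, 28), (10, 4), (11, 2), (13, 36), (15, 42), (16, 43)])
v17: WRITE b=25  (b history now [(2, 13), (6, 48), (8, 28), (10, 4), (11, 2), (13, 36), (15, 42), (16, 43), (17, 25)])
READ a @v13: history=[(1, 35), (3, 16), (4, 48), (5, 26), (7, 38), (9, 34), (12, 14), (14, 31)] -> pick v12 -> 14
READ b @v6: history=[(2, 13), (6, 48), (8, 28), (10, 4), (11, 2), (13, 36), (15, 42), (16, 43), (17, 25)] -> pick v6 -> 48
v18: WRITE b=11  (b history now [(2, 13), (6, 48), (8, 28), (10, 4), (11, 2), (13, 36), (15, 42), (16, 43), (17, 25), (18, 11)])
READ a @v7: history=[(1, 35), (3, 16), (4, 48), (5, 26), (7, 38), (9, 34), (12, 14), (14, 31)] -> pick v7 -> 38
READ b @v5: history=[(2, 13), (6, 48), (8, 28), (10, 4), (11, 2), (13, 36), (15, 42), (16, 43), (17, 25), (18, 11)] -> pick v2 -> 13
v19: WRITE a=40  (a history now [(1, 35), (3, 16), (4, 48), (5, 26), (7, 38), (9, 34), (12, 14), (14, 31), (19, 40)])
v20: WRITE b=19  (b history now [(2, 13), (6, 48), (8, 28), (10, 4), (11, 2), (13, 36), (15, 42), (16, 43), (17, 25), (18, 11), (20, 19)])
v21: WRITE b=3  (b history now [(2, 13), (6, 48), (8, 28), (10, 4), (11, 2), (13, 36), (15, 42), (16, 43), (17, 25), (18, 11), (20, 19), (21, 3)])
READ b @v16: history=[(2, 13), (6, 48), (8, 28), (10, 4), (11, 2), (13, 36), (15, 42), (16, 43), (17, 25), (18, 11), (20, 19), (21, 3)] -> pick v16 -> 43
v22: WRITE b=38  (b history now [(2, 13), (6, 48), (8, 28), (10, 4), (11, 2), (13, 36), (15, 42), (16, 43), (17, 25), (18, 11), (20, 19), (21, 3), (22, 38)])
READ b @v12: history=[(2, 13), (6, 48), (8, 28), (10, 4), (11, 2), (13, 36), (15, 42), (16, 43), (17, 25), (18, 11), (20, 19), (21, 3), (22, 38)] -> pick v11 -> 2
v23: WRITE a=48  (a history now [(1, 35), (3, 16), (4, 48), (5, 26), (7, 38), (9, 34), (12, 14), (14, 31), (19, 40), (23, 48)])
READ b @v10: history=[(2, 13), (6, 48), (8, 28), (10, 4), (11, 2), (13, 36), (15, 42), (16, 43), (17, 25), (18, 11), (20, 19), (21, 3), (22, 38)] -> pick v10 -> 4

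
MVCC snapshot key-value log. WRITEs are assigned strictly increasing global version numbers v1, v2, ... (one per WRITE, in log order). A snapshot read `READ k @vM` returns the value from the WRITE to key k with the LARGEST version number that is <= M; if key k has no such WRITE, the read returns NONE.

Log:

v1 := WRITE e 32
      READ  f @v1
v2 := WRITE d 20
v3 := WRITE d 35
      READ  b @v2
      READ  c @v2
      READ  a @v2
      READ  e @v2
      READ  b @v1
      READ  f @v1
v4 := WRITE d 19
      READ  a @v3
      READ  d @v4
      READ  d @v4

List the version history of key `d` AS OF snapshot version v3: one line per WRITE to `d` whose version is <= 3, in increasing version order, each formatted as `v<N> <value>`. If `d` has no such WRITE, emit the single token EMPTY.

Scan writes for key=d with version <= 3:
  v1 WRITE e 32 -> skip
  v2 WRITE d 20 -> keep
  v3 WRITE d 35 -> keep
  v4 WRITE d 19 -> drop (> snap)
Collected: [(2, 20), (3, 35)]

Answer: v2 20
v3 35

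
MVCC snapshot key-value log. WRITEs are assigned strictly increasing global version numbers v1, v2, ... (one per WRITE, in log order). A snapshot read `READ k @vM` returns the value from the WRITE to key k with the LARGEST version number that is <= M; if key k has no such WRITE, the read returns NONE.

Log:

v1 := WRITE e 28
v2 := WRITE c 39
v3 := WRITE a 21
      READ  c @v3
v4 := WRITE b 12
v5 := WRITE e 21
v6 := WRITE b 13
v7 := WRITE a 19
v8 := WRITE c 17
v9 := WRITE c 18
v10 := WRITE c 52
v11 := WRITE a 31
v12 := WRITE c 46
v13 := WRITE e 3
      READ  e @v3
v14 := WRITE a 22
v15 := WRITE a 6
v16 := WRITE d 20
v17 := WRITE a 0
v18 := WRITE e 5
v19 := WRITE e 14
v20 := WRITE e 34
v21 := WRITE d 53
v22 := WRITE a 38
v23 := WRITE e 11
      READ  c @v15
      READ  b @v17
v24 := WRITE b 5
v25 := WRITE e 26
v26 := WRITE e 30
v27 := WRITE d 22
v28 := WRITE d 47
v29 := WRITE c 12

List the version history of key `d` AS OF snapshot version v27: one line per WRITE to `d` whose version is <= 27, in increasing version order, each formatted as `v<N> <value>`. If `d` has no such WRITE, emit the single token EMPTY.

Scan writes for key=d with version <= 27:
  v1 WRITE e 28 -> skip
  v2 WRITE c 39 -> skip
  v3 WRITE a 21 -> skip
  v4 WRITE b 12 -> skip
  v5 WRITE e 21 -> skip
  v6 WRITE b 13 -> skip
  v7 WRITE a 19 -> skip
  v8 WRITE c 17 -> skip
  v9 WRITE c 18 -> skip
  v10 WRITE c 52 -> skip
  v11 WRITE a 31 -> skip
  v12 WRITE c 46 -> skip
  v13 WRITE e 3 -> skip
  v14 WRITE a 22 -> skip
  v15 WRITE a 6 -> skip
  v16 WRITE d 20 -> keep
  v17 WRITE a 0 -> skip
  v18 WRITE e 5 -> skip
  v19 WRITE e 14 -> skip
  v20 WRITE e 34 -> skip
  v21 WRITE d 53 -> keep
  v22 WRITE a 38 -> skip
  v23 WRITE e 11 -> skip
  v24 WRITE b 5 -> skip
  v25 WRITE e 26 -> skip
  v26 WRITE e 30 -> skip
  v27 WRITE d 22 -> keep
  v28 WRITE d 47 -> drop (> snap)
  v29 WRITE c 12 -> skip
Collected: [(16, 20), (21, 53), (27, 22)]

Answer: v16 20
v21 53
v27 22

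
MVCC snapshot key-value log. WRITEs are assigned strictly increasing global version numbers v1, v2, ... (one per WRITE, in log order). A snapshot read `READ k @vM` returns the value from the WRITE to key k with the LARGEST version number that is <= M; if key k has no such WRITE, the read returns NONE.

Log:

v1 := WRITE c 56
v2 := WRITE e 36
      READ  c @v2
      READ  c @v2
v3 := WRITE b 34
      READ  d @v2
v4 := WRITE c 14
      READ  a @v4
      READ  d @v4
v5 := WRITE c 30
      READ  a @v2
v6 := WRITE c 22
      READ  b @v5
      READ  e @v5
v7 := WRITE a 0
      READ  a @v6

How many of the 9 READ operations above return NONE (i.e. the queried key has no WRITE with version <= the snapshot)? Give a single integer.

Answer: 5

Derivation:
v1: WRITE c=56  (c history now [(1, 56)])
v2: WRITE e=36  (e history now [(2, 36)])
READ c @v2: history=[(1, 56)] -> pick v1 -> 56
READ c @v2: history=[(1, 56)] -> pick v1 -> 56
v3: WRITE b=34  (b history now [(3, 34)])
READ d @v2: history=[] -> no version <= 2 -> NONE
v4: WRITE c=14  (c history now [(1, 56), (4, 14)])
READ a @v4: history=[] -> no version <= 4 -> NONE
READ d @v4: history=[] -> no version <= 4 -> NONE
v5: WRITE c=30  (c history now [(1, 56), (4, 14), (5, 30)])
READ a @v2: history=[] -> no version <= 2 -> NONE
v6: WRITE c=22  (c history now [(1, 56), (4, 14), (5, 30), (6, 22)])
READ b @v5: history=[(3, 34)] -> pick v3 -> 34
READ e @v5: history=[(2, 36)] -> pick v2 -> 36
v7: WRITE a=0  (a history now [(7, 0)])
READ a @v6: history=[(7, 0)] -> no version <= 6 -> NONE
Read results in order: ['56', '56', 'NONE', 'NONE', 'NONE', 'NONE', '34', '36', 'NONE']
NONE count = 5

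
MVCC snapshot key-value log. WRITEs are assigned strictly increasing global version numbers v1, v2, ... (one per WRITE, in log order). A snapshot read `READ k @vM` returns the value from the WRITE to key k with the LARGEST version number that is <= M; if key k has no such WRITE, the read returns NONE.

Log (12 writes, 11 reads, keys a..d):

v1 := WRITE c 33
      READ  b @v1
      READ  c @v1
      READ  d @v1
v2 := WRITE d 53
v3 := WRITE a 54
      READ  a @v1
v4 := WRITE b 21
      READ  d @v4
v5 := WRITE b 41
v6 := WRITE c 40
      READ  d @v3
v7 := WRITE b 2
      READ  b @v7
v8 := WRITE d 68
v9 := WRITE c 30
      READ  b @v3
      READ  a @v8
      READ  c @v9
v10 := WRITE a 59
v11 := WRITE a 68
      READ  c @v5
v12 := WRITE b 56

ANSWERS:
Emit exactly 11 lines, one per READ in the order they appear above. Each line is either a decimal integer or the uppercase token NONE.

v1: WRITE c=33  (c history now [(1, 33)])
READ b @v1: history=[] -> no version <= 1 -> NONE
READ c @v1: history=[(1, 33)] -> pick v1 -> 33
READ d @v1: history=[] -> no version <= 1 -> NONE
v2: WRITE d=53  (d history now [(2, 53)])
v3: WRITE a=54  (a history now [(3, 54)])
READ a @v1: history=[(3, 54)] -> no version <= 1 -> NONE
v4: WRITE b=21  (b history now [(4, 21)])
READ d @v4: history=[(2, 53)] -> pick v2 -> 53
v5: WRITE b=41  (b history now [(4, 21), (5, 41)])
v6: WRITE c=40  (c history now [(1, 33), (6, 40)])
READ d @v3: history=[(2, 53)] -> pick v2 -> 53
v7: WRITE b=2  (b history now [(4, 21), (5, 41), (7, 2)])
READ b @v7: history=[(4, 21), (5, 41), (7, 2)] -> pick v7 -> 2
v8: WRITE d=68  (d history now [(2, 53), (8, 68)])
v9: WRITE c=30  (c history now [(1, 33), (6, 40), (9, 30)])
READ b @v3: history=[(4, 21), (5, 41), (7, 2)] -> no version <= 3 -> NONE
READ a @v8: history=[(3, 54)] -> pick v3 -> 54
READ c @v9: history=[(1, 33), (6, 40), (9, 30)] -> pick v9 -> 30
v10: WRITE a=59  (a history now [(3, 54), (10, 59)])
v11: WRITE a=68  (a history now [(3, 54), (10, 59), (11, 68)])
READ c @v5: history=[(1, 33), (6, 40), (9, 30)] -> pick v1 -> 33
v12: WRITE b=56  (b history now [(4, 21), (5, 41), (7, 2), (12, 56)])

Answer: NONE
33
NONE
NONE
53
53
2
NONE
54
30
33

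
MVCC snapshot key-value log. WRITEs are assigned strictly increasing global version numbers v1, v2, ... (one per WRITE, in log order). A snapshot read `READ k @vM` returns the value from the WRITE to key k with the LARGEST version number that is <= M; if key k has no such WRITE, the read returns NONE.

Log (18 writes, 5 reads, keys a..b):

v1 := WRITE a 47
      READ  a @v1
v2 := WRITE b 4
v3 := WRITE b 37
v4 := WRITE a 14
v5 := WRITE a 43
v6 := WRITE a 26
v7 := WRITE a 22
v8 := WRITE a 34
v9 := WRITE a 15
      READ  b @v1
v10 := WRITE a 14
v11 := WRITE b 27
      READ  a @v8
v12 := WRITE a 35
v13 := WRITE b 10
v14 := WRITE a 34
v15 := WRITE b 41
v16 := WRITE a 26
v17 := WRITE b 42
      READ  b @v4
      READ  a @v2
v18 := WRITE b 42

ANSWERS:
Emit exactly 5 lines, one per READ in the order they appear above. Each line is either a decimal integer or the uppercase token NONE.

Answer: 47
NONE
34
37
47

Derivation:
v1: WRITE a=47  (a history now [(1, 47)])
READ a @v1: history=[(1, 47)] -> pick v1 -> 47
v2: WRITE b=4  (b history now [(2, 4)])
v3: WRITE b=37  (b history now [(2, 4), (3, 37)])
v4: WRITE a=14  (a history now [(1, 47), (4, 14)])
v5: WRITE a=43  (a history now [(1, 47), (4, 14), (5, 43)])
v6: WRITE a=26  (a history now [(1, 47), (4, 14), (5, 43), (6, 26)])
v7: WRITE a=22  (a history now [(1, 47), (4, 14), (5, 43), (6, 26), (7, 22)])
v8: WRITE a=34  (a history now [(1, 47), (4, 14), (5, 43), (6, 26), (7, 22), (8, 34)])
v9: WRITE a=15  (a history now [(1, 47), (4, 14), (5, 43), (6, 26), (7, 22), (8, 34), (9, 15)])
READ b @v1: history=[(2, 4), (3, 37)] -> no version <= 1 -> NONE
v10: WRITE a=14  (a history now [(1, 47), (4, 14), (5, 43), (6, 26), (7, 22), (8, 34), (9, 15), (10, 14)])
v11: WRITE b=27  (b history now [(2, 4), (3, 37), (11, 27)])
READ a @v8: history=[(1, 47), (4, 14), (5, 43), (6, 26), (7, 22), (8, 34), (9, 15), (10, 14)] -> pick v8 -> 34
v12: WRITE a=35  (a history now [(1, 47), (4, 14), (5, 43), (6, 26), (7, 22), (8, 34), (9, 15), (10, 14), (12, 35)])
v13: WRITE b=10  (b history now [(2, 4), (3, 37), (11, 27), (13, 10)])
v14: WRITE a=34  (a history now [(1, 47), (4, 14), (5, 43), (6, 26), (7, 22), (8, 34), (9, 15), (10, 14), (12, 35), (14, 34)])
v15: WRITE b=41  (b history now [(2, 4), (3, 37), (11, 27), (13, 10), (15, 41)])
v16: WRITE a=26  (a history now [(1, 47), (4, 14), (5, 43), (6, 26), (7, 22), (8, 34), (9, 15), (10, 14), (12, 35), (14, 34), (16, 26)])
v17: WRITE b=42  (b history now [(2, 4), (3, 37), (11, 27), (13, 10), (15, 41), (17, 42)])
READ b @v4: history=[(2, 4), (3, 37), (11, 27), (13, 10), (15, 41), (17, 42)] -> pick v3 -> 37
READ a @v2: history=[(1, 47), (4, 14), (5, 43), (6, 26), (7, 22), (8, 34), (9, 15), (10, 14), (12, 35), (14, 34), (16, 26)] -> pick v1 -> 47
v18: WRITE b=42  (b history now [(2, 4), (3, 37), (11, 27), (13, 10), (15, 41), (17, 42), (18, 42)])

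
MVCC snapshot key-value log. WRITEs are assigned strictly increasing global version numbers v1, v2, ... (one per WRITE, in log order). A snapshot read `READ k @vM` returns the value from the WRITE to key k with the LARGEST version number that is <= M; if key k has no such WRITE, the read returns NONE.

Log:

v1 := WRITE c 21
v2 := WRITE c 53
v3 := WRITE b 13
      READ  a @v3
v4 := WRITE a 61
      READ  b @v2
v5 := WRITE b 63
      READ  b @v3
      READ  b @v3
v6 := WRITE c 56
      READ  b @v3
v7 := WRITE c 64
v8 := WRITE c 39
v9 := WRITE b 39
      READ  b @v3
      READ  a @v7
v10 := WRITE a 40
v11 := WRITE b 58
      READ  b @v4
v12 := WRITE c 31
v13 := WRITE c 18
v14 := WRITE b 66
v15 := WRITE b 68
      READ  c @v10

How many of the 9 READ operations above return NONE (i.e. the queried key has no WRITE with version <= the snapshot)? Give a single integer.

Answer: 2

Derivation:
v1: WRITE c=21  (c history now [(1, 21)])
v2: WRITE c=53  (c history now [(1, 21), (2, 53)])
v3: WRITE b=13  (b history now [(3, 13)])
READ a @v3: history=[] -> no version <= 3 -> NONE
v4: WRITE a=61  (a history now [(4, 61)])
READ b @v2: history=[(3, 13)] -> no version <= 2 -> NONE
v5: WRITE b=63  (b history now [(3, 13), (5, 63)])
READ b @v3: history=[(3, 13), (5, 63)] -> pick v3 -> 13
READ b @v3: history=[(3, 13), (5, 63)] -> pick v3 -> 13
v6: WRITE c=56  (c history now [(1, 21), (2, 53), (6, 56)])
READ b @v3: history=[(3, 13), (5, 63)] -> pick v3 -> 13
v7: WRITE c=64  (c history now [(1, 21), (2, 53), (6, 56), (7, 64)])
v8: WRITE c=39  (c history now [(1, 21), (2, 53), (6, 56), (7, 64), (8, 39)])
v9: WRITE b=39  (b history now [(3, 13), (5, 63), (9, 39)])
READ b @v3: history=[(3, 13), (5, 63), (9, 39)] -> pick v3 -> 13
READ a @v7: history=[(4, 61)] -> pick v4 -> 61
v10: WRITE a=40  (a history now [(4, 61), (10, 40)])
v11: WRITE b=58  (b history now [(3, 13), (5, 63), (9, 39), (11, 58)])
READ b @v4: history=[(3, 13), (5, 63), (9, 39), (11, 58)] -> pick v3 -> 13
v12: WRITE c=31  (c history now [(1, 21), (2, 53), (6, 56), (7, 64), (8, 39), (12, 31)])
v13: WRITE c=18  (c history now [(1, 21), (2, 53), (6, 56), (7, 64), (8, 39), (12, 31), (13, 18)])
v14: WRITE b=66  (b history now [(3, 13), (5, 63), (9, 39), (11, 58), (14, 66)])
v15: WRITE b=68  (b history now [(3, 13), (5, 63), (9, 39), (11, 58), (14, 66), (15, 68)])
READ c @v10: history=[(1, 21), (2, 53), (6, 56), (7, 64), (8, 39), (12, 31), (13, 18)] -> pick v8 -> 39
Read results in order: ['NONE', 'NONE', '13', '13', '13', '13', '61', '13', '39']
NONE count = 2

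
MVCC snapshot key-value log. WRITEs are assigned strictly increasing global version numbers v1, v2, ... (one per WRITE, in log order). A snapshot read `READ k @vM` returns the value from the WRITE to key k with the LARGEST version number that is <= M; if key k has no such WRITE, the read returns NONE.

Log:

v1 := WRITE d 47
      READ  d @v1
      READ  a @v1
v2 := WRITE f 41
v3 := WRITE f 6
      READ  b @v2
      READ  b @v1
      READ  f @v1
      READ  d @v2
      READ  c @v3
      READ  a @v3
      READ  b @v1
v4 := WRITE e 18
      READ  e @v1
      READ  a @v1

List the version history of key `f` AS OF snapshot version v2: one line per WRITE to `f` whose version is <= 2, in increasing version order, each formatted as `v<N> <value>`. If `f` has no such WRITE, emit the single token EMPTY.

Answer: v2 41

Derivation:
Scan writes for key=f with version <= 2:
  v1 WRITE d 47 -> skip
  v2 WRITE f 41 -> keep
  v3 WRITE f 6 -> drop (> snap)
  v4 WRITE e 18 -> skip
Collected: [(2, 41)]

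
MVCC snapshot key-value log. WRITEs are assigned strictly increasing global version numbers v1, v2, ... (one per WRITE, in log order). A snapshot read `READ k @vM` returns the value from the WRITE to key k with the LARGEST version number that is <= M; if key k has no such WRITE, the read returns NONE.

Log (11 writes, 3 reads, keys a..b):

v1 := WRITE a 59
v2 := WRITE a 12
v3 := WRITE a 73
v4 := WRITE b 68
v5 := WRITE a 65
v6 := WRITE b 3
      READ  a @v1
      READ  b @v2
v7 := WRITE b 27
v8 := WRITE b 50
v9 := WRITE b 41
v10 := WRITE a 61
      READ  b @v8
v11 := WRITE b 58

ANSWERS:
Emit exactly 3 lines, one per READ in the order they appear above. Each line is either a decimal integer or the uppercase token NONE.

Answer: 59
NONE
50

Derivation:
v1: WRITE a=59  (a history now [(1, 59)])
v2: WRITE a=12  (a history now [(1, 59), (2, 12)])
v3: WRITE a=73  (a history now [(1, 59), (2, 12), (3, 73)])
v4: WRITE b=68  (b history now [(4, 68)])
v5: WRITE a=65  (a history now [(1, 59), (2, 12), (3, 73), (5, 65)])
v6: WRITE b=3  (b history now [(4, 68), (6, 3)])
READ a @v1: history=[(1, 59), (2, 12), (3, 73), (5, 65)] -> pick v1 -> 59
READ b @v2: history=[(4, 68), (6, 3)] -> no version <= 2 -> NONE
v7: WRITE b=27  (b history now [(4, 68), (6, 3), (7, 27)])
v8: WRITE b=50  (b history now [(4, 68), (6, 3), (7, 27), (8, 50)])
v9: WRITE b=41  (b history now [(4, 68), (6, 3), (7, 27), (8, 50), (9, 41)])
v10: WRITE a=61  (a history now [(1, 59), (2, 12), (3, 73), (5, 65), (10, 61)])
READ b @v8: history=[(4, 68), (6, 3), (7, 27), (8, 50), (9, 41)] -> pick v8 -> 50
v11: WRITE b=58  (b history now [(4, 68), (6, 3), (7, 27), (8, 50), (9, 41), (11, 58)])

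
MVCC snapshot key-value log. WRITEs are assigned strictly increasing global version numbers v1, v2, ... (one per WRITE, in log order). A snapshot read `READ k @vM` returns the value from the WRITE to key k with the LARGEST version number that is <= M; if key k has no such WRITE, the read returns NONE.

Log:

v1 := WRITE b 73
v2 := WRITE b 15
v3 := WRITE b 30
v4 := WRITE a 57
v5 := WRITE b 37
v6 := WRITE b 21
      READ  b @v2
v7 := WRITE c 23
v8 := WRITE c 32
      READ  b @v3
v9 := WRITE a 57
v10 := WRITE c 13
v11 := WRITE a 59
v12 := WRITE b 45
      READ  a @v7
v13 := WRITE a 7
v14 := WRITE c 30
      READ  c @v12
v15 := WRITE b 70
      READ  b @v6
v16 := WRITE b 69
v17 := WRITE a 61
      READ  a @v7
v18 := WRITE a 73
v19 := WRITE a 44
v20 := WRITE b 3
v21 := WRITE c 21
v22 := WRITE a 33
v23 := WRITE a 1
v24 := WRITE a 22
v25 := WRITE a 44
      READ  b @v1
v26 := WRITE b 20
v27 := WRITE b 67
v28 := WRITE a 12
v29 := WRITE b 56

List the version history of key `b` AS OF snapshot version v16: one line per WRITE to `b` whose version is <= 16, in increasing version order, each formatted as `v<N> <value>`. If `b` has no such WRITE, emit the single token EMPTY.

Answer: v1 73
v2 15
v3 30
v5 37
v6 21
v12 45
v15 70
v16 69

Derivation:
Scan writes for key=b with version <= 16:
  v1 WRITE b 73 -> keep
  v2 WRITE b 15 -> keep
  v3 WRITE b 30 -> keep
  v4 WRITE a 57 -> skip
  v5 WRITE b 37 -> keep
  v6 WRITE b 21 -> keep
  v7 WRITE c 23 -> skip
  v8 WRITE c 32 -> skip
  v9 WRITE a 57 -> skip
  v10 WRITE c 13 -> skip
  v11 WRITE a 59 -> skip
  v12 WRITE b 45 -> keep
  v13 WRITE a 7 -> skip
  v14 WRITE c 30 -> skip
  v15 WRITE b 70 -> keep
  v16 WRITE b 69 -> keep
  v17 WRITE a 61 -> skip
  v18 WRITE a 73 -> skip
  v19 WRITE a 44 -> skip
  v20 WRITE b 3 -> drop (> snap)
  v21 WRITE c 21 -> skip
  v22 WRITE a 33 -> skip
  v23 WRITE a 1 -> skip
  v24 WRITE a 22 -> skip
  v25 WRITE a 44 -> skip
  v26 WRITE b 20 -> drop (> snap)
  v27 WRITE b 67 -> drop (> snap)
  v28 WRITE a 12 -> skip
  v29 WRITE b 56 -> drop (> snap)
Collected: [(1, 73), (2, 15), (3, 30), (5, 37), (6, 21), (12, 45), (15, 70), (16, 69)]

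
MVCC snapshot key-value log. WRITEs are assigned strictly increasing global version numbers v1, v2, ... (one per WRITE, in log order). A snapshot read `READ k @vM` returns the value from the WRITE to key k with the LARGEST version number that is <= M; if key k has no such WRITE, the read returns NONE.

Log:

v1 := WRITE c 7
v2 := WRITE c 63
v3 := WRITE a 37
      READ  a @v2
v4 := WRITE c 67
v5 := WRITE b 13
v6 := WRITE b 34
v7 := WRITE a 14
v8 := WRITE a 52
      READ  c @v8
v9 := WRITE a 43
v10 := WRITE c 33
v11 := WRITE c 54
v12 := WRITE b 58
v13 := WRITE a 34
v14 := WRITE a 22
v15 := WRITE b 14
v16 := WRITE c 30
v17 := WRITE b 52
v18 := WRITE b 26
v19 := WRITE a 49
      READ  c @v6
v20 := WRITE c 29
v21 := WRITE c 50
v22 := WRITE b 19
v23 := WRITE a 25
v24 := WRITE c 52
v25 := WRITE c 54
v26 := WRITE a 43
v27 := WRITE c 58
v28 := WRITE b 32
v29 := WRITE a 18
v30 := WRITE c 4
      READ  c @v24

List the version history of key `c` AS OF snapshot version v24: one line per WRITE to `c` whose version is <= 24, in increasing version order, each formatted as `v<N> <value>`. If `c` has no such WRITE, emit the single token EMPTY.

Answer: v1 7
v2 63
v4 67
v10 33
v11 54
v16 30
v20 29
v21 50
v24 52

Derivation:
Scan writes for key=c with version <= 24:
  v1 WRITE c 7 -> keep
  v2 WRITE c 63 -> keep
  v3 WRITE a 37 -> skip
  v4 WRITE c 67 -> keep
  v5 WRITE b 13 -> skip
  v6 WRITE b 34 -> skip
  v7 WRITE a 14 -> skip
  v8 WRITE a 52 -> skip
  v9 WRITE a 43 -> skip
  v10 WRITE c 33 -> keep
  v11 WRITE c 54 -> keep
  v12 WRITE b 58 -> skip
  v13 WRITE a 34 -> skip
  v14 WRITE a 22 -> skip
  v15 WRITE b 14 -> skip
  v16 WRITE c 30 -> keep
  v17 WRITE b 52 -> skip
  v18 WRITE b 26 -> skip
  v19 WRITE a 49 -> skip
  v20 WRITE c 29 -> keep
  v21 WRITE c 50 -> keep
  v22 WRITE b 19 -> skip
  v23 WRITE a 25 -> skip
  v24 WRITE c 52 -> keep
  v25 WRITE c 54 -> drop (> snap)
  v26 WRITE a 43 -> skip
  v27 WRITE c 58 -> drop (> snap)
  v28 WRITE b 32 -> skip
  v29 WRITE a 18 -> skip
  v30 WRITE c 4 -> drop (> snap)
Collected: [(1, 7), (2, 63), (4, 67), (10, 33), (11, 54), (16, 30), (20, 29), (21, 50), (24, 52)]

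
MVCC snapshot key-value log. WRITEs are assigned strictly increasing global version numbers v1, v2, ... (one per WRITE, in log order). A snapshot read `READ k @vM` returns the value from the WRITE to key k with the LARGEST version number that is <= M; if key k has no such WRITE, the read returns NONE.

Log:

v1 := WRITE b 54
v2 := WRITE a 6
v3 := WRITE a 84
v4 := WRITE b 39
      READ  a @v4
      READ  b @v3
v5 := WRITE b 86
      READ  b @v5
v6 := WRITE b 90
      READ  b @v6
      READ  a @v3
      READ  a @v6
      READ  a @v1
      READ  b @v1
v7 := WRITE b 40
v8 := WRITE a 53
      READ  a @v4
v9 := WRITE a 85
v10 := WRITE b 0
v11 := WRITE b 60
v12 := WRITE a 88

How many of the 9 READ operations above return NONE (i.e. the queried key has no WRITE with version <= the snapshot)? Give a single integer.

v1: WRITE b=54  (b history now [(1, 54)])
v2: WRITE a=6  (a history now [(2, 6)])
v3: WRITE a=84  (a history now [(2, 6), (3, 84)])
v4: WRITE b=39  (b history now [(1, 54), (4, 39)])
READ a @v4: history=[(2, 6), (3, 84)] -> pick v3 -> 84
READ b @v3: history=[(1, 54), (4, 39)] -> pick v1 -> 54
v5: WRITE b=86  (b history now [(1, 54), (4, 39), (5, 86)])
READ b @v5: history=[(1, 54), (4, 39), (5, 86)] -> pick v5 -> 86
v6: WRITE b=90  (b history now [(1, 54), (4, 39), (5, 86), (6, 90)])
READ b @v6: history=[(1, 54), (4, 39), (5, 86), (6, 90)] -> pick v6 -> 90
READ a @v3: history=[(2, 6), (3, 84)] -> pick v3 -> 84
READ a @v6: history=[(2, 6), (3, 84)] -> pick v3 -> 84
READ a @v1: history=[(2, 6), (3, 84)] -> no version <= 1 -> NONE
READ b @v1: history=[(1, 54), (4, 39), (5, 86), (6, 90)] -> pick v1 -> 54
v7: WRITE b=40  (b history now [(1, 54), (4, 39), (5, 86), (6, 90), (7, 40)])
v8: WRITE a=53  (a history now [(2, 6), (3, 84), (8, 53)])
READ a @v4: history=[(2, 6), (3, 84), (8, 53)] -> pick v3 -> 84
v9: WRITE a=85  (a history now [(2, 6), (3, 84), (8, 53), (9, 85)])
v10: WRITE b=0  (b history now [(1, 54), (4, 39), (5, 86), (6, 90), (7, 40), (10, 0)])
v11: WRITE b=60  (b history now [(1, 54), (4, 39), (5, 86), (6, 90), (7, 40), (10, 0), (11, 60)])
v12: WRITE a=88  (a history now [(2, 6), (3, 84), (8, 53), (9, 85), (12, 88)])
Read results in order: ['84', '54', '86', '90', '84', '84', 'NONE', '54', '84']
NONE count = 1

Answer: 1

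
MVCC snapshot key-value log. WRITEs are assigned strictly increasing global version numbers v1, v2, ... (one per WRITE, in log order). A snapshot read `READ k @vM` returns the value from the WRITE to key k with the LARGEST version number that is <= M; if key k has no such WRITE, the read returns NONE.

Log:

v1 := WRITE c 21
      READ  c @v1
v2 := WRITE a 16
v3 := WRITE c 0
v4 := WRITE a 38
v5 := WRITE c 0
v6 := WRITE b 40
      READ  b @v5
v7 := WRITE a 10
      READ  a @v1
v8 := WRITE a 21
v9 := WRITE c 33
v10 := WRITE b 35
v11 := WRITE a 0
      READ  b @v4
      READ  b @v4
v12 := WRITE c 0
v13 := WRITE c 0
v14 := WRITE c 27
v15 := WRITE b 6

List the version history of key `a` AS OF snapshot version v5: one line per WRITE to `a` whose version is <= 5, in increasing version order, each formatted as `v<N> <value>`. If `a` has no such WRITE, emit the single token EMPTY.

Answer: v2 16
v4 38

Derivation:
Scan writes for key=a with version <= 5:
  v1 WRITE c 21 -> skip
  v2 WRITE a 16 -> keep
  v3 WRITE c 0 -> skip
  v4 WRITE a 38 -> keep
  v5 WRITE c 0 -> skip
  v6 WRITE b 40 -> skip
  v7 WRITE a 10 -> drop (> snap)
  v8 WRITE a 21 -> drop (> snap)
  v9 WRITE c 33 -> skip
  v10 WRITE b 35 -> skip
  v11 WRITE a 0 -> drop (> snap)
  v12 WRITE c 0 -> skip
  v13 WRITE c 0 -> skip
  v14 WRITE c 27 -> skip
  v15 WRITE b 6 -> skip
Collected: [(2, 16), (4, 38)]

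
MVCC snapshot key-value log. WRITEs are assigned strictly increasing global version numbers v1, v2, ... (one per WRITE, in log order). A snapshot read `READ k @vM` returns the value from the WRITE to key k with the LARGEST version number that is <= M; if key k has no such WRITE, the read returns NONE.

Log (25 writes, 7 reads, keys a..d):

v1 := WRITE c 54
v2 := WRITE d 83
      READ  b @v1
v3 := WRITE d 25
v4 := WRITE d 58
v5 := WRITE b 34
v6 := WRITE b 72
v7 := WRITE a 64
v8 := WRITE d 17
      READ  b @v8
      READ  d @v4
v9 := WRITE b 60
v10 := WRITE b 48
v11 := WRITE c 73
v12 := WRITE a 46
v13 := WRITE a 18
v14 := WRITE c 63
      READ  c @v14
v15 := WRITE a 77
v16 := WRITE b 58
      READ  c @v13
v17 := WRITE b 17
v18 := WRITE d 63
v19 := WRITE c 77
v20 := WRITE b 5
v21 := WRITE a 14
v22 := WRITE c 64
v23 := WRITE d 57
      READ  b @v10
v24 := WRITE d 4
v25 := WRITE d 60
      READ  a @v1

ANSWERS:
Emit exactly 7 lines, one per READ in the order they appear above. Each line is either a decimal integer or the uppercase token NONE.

v1: WRITE c=54  (c history now [(1, 54)])
v2: WRITE d=83  (d history now [(2, 83)])
READ b @v1: history=[] -> no version <= 1 -> NONE
v3: WRITE d=25  (d history now [(2, 83), (3, 25)])
v4: WRITE d=58  (d history now [(2, 83), (3, 25), (4, 58)])
v5: WRITE b=34  (b history now [(5, 34)])
v6: WRITE b=72  (b history now [(5, 34), (6, 72)])
v7: WRITE a=64  (a history now [(7, 64)])
v8: WRITE d=17  (d history now [(2, 83), (3, 25), (4, 58), (8, 17)])
READ b @v8: history=[(5, 34), (6, 72)] -> pick v6 -> 72
READ d @v4: history=[(2, 83), (3, 25), (4, 58), (8, 17)] -> pick v4 -> 58
v9: WRITE b=60  (b history now [(5, 34), (6, 72), (9, 60)])
v10: WRITE b=48  (b history now [(5, 34), (6, 72), (9, 60), (10, 48)])
v11: WRITE c=73  (c history now [(1, 54), (11, 73)])
v12: WRITE a=46  (a history now [(7, 64), (12, 46)])
v13: WRITE a=18  (a history now [(7, 64), (12, 46), (13, 18)])
v14: WRITE c=63  (c history now [(1, 54), (11, 73), (14, 63)])
READ c @v14: history=[(1, 54), (11, 73), (14, 63)] -> pick v14 -> 63
v15: WRITE a=77  (a history now [(7, 64), (12, 46), (13, 18), (15, 77)])
v16: WRITE b=58  (b history now [(5, 34), (6, 72), (9, 60), (10, 48), (16, 58)])
READ c @v13: history=[(1, 54), (11, 73), (14, 63)] -> pick v11 -> 73
v17: WRITE b=17  (b history now [(5, 34), (6, 72), (9, 60), (10, 48), (16, 58), (17, 17)])
v18: WRITE d=63  (d history now [(2, 83), (3, 25), (4, 58), (8, 17), (18, 63)])
v19: WRITE c=77  (c history now [(1, 54), (11, 73), (14, 63), (19, 77)])
v20: WRITE b=5  (b history now [(5, 34), (6, 72), (9, 60), (10, 48), (16, 58), (17, 17), (20, 5)])
v21: WRITE a=14  (a history now [(7, 64), (12, 46), (13, 18), (15, 77), (21, 14)])
v22: WRITE c=64  (c history now [(1, 54), (11, 73), (14, 63), (19, 77), (22, 64)])
v23: WRITE d=57  (d history now [(2, 83), (3, 25), (4, 58), (8, 17), (18, 63), (23, 57)])
READ b @v10: history=[(5, 34), (6, 72), (9, 60), (10, 48), (16, 58), (17, 17), (20, 5)] -> pick v10 -> 48
v24: WRITE d=4  (d history now [(2, 83), (3, 25), (4, 58), (8, 17), (18, 63), (23, 57), (24, 4)])
v25: WRITE d=60  (d history now [(2, 83), (3, 25), (4, 58), (8, 17), (18, 63), (23, 57), (24, 4), (25, 60)])
READ a @v1: history=[(7, 64), (12, 46), (13, 18), (15, 77), (21, 14)] -> no version <= 1 -> NONE

Answer: NONE
72
58
63
73
48
NONE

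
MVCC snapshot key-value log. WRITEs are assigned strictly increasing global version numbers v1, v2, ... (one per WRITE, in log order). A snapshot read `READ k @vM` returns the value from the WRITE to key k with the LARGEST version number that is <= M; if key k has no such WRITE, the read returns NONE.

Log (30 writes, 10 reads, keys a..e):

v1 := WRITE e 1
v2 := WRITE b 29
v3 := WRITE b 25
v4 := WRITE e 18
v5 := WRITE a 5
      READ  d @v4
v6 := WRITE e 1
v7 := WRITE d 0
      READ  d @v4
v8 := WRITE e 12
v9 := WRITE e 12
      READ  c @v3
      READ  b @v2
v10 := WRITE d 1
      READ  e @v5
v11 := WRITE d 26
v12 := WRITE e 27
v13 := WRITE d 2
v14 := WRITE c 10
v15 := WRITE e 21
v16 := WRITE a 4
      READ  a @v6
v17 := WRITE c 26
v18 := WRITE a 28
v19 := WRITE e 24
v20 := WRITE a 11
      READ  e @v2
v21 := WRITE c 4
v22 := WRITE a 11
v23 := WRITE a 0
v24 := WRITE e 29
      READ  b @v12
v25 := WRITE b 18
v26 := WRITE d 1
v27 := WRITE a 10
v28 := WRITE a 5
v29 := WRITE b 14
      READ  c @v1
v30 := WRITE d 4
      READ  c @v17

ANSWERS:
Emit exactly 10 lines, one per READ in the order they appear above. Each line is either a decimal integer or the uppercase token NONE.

v1: WRITE e=1  (e history now [(1, 1)])
v2: WRITE b=29  (b history now [(2, 29)])
v3: WRITE b=25  (b history now [(2, 29), (3, 25)])
v4: WRITE e=18  (e history now [(1, 1), (4, 18)])
v5: WRITE a=5  (a history now [(5, 5)])
READ d @v4: history=[] -> no version <= 4 -> NONE
v6: WRITE e=1  (e history now [(1, 1), (4, 18), (6, 1)])
v7: WRITE d=0  (d history now [(7, 0)])
READ d @v4: history=[(7, 0)] -> no version <= 4 -> NONE
v8: WRITE e=12  (e history now [(1, 1), (4, 18), (6, 1), (8, 12)])
v9: WRITE e=12  (e history now [(1, 1), (4, 18), (6, 1), (8, 12), (9, 12)])
READ c @v3: history=[] -> no version <= 3 -> NONE
READ b @v2: history=[(2, 29), (3, 25)] -> pick v2 -> 29
v10: WRITE d=1  (d history now [(7, 0), (10, 1)])
READ e @v5: history=[(1, 1), (4, 18), (6, 1), (8, 12), (9, 12)] -> pick v4 -> 18
v11: WRITE d=26  (d history now [(7, 0), (10, 1), (11, 26)])
v12: WRITE e=27  (e history now [(1, 1), (4, 18), (6, 1), (8, 12), (9, 12), (12, 27)])
v13: WRITE d=2  (d history now [(7, 0), (10, 1), (11, 26), (13, 2)])
v14: WRITE c=10  (c history now [(14, 10)])
v15: WRITE e=21  (e history now [(1, 1), (4, 18), (6, 1), (8, 12), (9, 12), (12, 27), (15, 21)])
v16: WRITE a=4  (a history now [(5, 5), (16, 4)])
READ a @v6: history=[(5, 5), (16, 4)] -> pick v5 -> 5
v17: WRITE c=26  (c history now [(14, 10), (17, 26)])
v18: WRITE a=28  (a history now [(5, 5), (16, 4), (18, 28)])
v19: WRITE e=24  (e history now [(1, 1), (4, 18), (6, 1), (8, 12), (9, 12), (12, 27), (15, 21), (19, 24)])
v20: WRITE a=11  (a history now [(5, 5), (16, 4), (18, 28), (20, 11)])
READ e @v2: history=[(1, 1), (4, 18), (6, 1), (8, 12), (9, 12), (12, 27), (15, 21), (19, 24)] -> pick v1 -> 1
v21: WRITE c=4  (c history now [(14, 10), (17, 26), (21, 4)])
v22: WRITE a=11  (a history now [(5, 5), (16, 4), (18, 28), (20, 11), (22, 11)])
v23: WRITE a=0  (a history now [(5, 5), (16, 4), (18, 28), (20, 11), (22, 11), (23, 0)])
v24: WRITE e=29  (e history now [(1, 1), (4, 18), (6, 1), (8, 12), (9, 12), (12, 27), (15, 21), (19, 24), (24, 29)])
READ b @v12: history=[(2, 29), (3, 25)] -> pick v3 -> 25
v25: WRITE b=18  (b history now [(2, 29), (3, 25), (25, 18)])
v26: WRITE d=1  (d history now [(7, 0), (10, 1), (11, 26), (13, 2), (26, 1)])
v27: WRITE a=10  (a history now [(5, 5), (16, 4), (18, 28), (20, 11), (22, 11), (23, 0), (27, 10)])
v28: WRITE a=5  (a history now [(5, 5), (16, 4), (18, 28), (20, 11), (22, 11), (23, 0), (27, 10), (28, 5)])
v29: WRITE b=14  (b history now [(2, 29), (3, 25), (25, 18), (29, 14)])
READ c @v1: history=[(14, 10), (17, 26), (21, 4)] -> no version <= 1 -> NONE
v30: WRITE d=4  (d history now [(7, 0), (10, 1), (11, 26), (13, 2), (26, 1), (30, 4)])
READ c @v17: history=[(14, 10), (17, 26), (21, 4)] -> pick v17 -> 26

Answer: NONE
NONE
NONE
29
18
5
1
25
NONE
26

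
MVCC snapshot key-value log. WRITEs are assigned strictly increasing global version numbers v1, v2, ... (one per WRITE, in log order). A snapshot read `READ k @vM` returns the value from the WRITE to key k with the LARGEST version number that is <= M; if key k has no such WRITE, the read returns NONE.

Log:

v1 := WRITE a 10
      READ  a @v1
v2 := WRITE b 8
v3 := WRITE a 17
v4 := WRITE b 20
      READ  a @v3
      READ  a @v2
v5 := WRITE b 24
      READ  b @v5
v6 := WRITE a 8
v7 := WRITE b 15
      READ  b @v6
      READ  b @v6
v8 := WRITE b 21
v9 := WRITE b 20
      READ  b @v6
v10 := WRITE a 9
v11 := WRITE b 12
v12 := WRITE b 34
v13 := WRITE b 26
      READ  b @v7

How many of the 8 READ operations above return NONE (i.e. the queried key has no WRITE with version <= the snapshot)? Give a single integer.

v1: WRITE a=10  (a history now [(1, 10)])
READ a @v1: history=[(1, 10)] -> pick v1 -> 10
v2: WRITE b=8  (b history now [(2, 8)])
v3: WRITE a=17  (a history now [(1, 10), (3, 17)])
v4: WRITE b=20  (b history now [(2, 8), (4, 20)])
READ a @v3: history=[(1, 10), (3, 17)] -> pick v3 -> 17
READ a @v2: history=[(1, 10), (3, 17)] -> pick v1 -> 10
v5: WRITE b=24  (b history now [(2, 8), (4, 20), (5, 24)])
READ b @v5: history=[(2, 8), (4, 20), (5, 24)] -> pick v5 -> 24
v6: WRITE a=8  (a history now [(1, 10), (3, 17), (6, 8)])
v7: WRITE b=15  (b history now [(2, 8), (4, 20), (5, 24), (7, 15)])
READ b @v6: history=[(2, 8), (4, 20), (5, 24), (7, 15)] -> pick v5 -> 24
READ b @v6: history=[(2, 8), (4, 20), (5, 24), (7, 15)] -> pick v5 -> 24
v8: WRITE b=21  (b history now [(2, 8), (4, 20), (5, 24), (7, 15), (8, 21)])
v9: WRITE b=20  (b history now [(2, 8), (4, 20), (5, 24), (7, 15), (8, 21), (9, 20)])
READ b @v6: history=[(2, 8), (4, 20), (5, 24), (7, 15), (8, 21), (9, 20)] -> pick v5 -> 24
v10: WRITE a=9  (a history now [(1, 10), (3, 17), (6, 8), (10, 9)])
v11: WRITE b=12  (b history now [(2, 8), (4, 20), (5, 24), (7, 15), (8, 21), (9, 20), (11, 12)])
v12: WRITE b=34  (b history now [(2, 8), (4, 20), (5, 24), (7, 15), (8, 21), (9, 20), (11, 12), (12, 34)])
v13: WRITE b=26  (b history now [(2, 8), (4, 20), (5, 24), (7, 15), (8, 21), (9, 20), (11, 12), (12, 34), (13, 26)])
READ b @v7: history=[(2, 8), (4, 20), (5, 24), (7, 15), (8, 21), (9, 20), (11, 12), (12, 34), (13, 26)] -> pick v7 -> 15
Read results in order: ['10', '17', '10', '24', '24', '24', '24', '15']
NONE count = 0

Answer: 0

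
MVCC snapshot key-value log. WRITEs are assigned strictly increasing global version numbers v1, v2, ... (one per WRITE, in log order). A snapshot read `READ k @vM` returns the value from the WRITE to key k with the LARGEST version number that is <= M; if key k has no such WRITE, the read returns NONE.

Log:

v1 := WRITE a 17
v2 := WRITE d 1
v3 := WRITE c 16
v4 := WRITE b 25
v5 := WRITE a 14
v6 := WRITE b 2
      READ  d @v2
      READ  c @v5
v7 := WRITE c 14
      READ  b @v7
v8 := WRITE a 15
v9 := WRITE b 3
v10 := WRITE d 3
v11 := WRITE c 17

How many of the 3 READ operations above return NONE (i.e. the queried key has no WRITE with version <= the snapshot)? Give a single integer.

v1: WRITE a=17  (a history now [(1, 17)])
v2: WRITE d=1  (d history now [(2, 1)])
v3: WRITE c=16  (c history now [(3, 16)])
v4: WRITE b=25  (b history now [(4, 25)])
v5: WRITE a=14  (a history now [(1, 17), (5, 14)])
v6: WRITE b=2  (b history now [(4, 25), (6, 2)])
READ d @v2: history=[(2, 1)] -> pick v2 -> 1
READ c @v5: history=[(3, 16)] -> pick v3 -> 16
v7: WRITE c=14  (c history now [(3, 16), (7, 14)])
READ b @v7: history=[(4, 25), (6, 2)] -> pick v6 -> 2
v8: WRITE a=15  (a history now [(1, 17), (5, 14), (8, 15)])
v9: WRITE b=3  (b history now [(4, 25), (6, 2), (9, 3)])
v10: WRITE d=3  (d history now [(2, 1), (10, 3)])
v11: WRITE c=17  (c history now [(3, 16), (7, 14), (11, 17)])
Read results in order: ['1', '16', '2']
NONE count = 0

Answer: 0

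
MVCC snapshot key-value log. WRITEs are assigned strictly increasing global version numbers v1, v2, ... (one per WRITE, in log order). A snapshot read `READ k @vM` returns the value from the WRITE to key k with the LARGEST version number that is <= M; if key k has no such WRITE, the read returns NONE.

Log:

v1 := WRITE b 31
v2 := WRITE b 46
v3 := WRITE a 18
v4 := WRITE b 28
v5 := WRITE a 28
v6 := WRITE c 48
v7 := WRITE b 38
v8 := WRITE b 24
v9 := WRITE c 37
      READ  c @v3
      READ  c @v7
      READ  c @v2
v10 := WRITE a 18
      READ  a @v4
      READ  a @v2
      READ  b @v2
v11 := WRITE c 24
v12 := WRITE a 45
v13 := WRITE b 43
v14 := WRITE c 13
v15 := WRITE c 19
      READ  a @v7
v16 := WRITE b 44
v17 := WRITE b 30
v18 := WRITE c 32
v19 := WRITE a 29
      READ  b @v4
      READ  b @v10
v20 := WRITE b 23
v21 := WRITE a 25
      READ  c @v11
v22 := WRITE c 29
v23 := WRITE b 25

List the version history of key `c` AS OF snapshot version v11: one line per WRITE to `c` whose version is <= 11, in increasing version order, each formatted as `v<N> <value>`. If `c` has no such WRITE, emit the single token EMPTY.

Answer: v6 48
v9 37
v11 24

Derivation:
Scan writes for key=c with version <= 11:
  v1 WRITE b 31 -> skip
  v2 WRITE b 46 -> skip
  v3 WRITE a 18 -> skip
  v4 WRITE b 28 -> skip
  v5 WRITE a 28 -> skip
  v6 WRITE c 48 -> keep
  v7 WRITE b 38 -> skip
  v8 WRITE b 24 -> skip
  v9 WRITE c 37 -> keep
  v10 WRITE a 18 -> skip
  v11 WRITE c 24 -> keep
  v12 WRITE a 45 -> skip
  v13 WRITE b 43 -> skip
  v14 WRITE c 13 -> drop (> snap)
  v15 WRITE c 19 -> drop (> snap)
  v16 WRITE b 44 -> skip
  v17 WRITE b 30 -> skip
  v18 WRITE c 32 -> drop (> snap)
  v19 WRITE a 29 -> skip
  v20 WRITE b 23 -> skip
  v21 WRITE a 25 -> skip
  v22 WRITE c 29 -> drop (> snap)
  v23 WRITE b 25 -> skip
Collected: [(6, 48), (9, 37), (11, 24)]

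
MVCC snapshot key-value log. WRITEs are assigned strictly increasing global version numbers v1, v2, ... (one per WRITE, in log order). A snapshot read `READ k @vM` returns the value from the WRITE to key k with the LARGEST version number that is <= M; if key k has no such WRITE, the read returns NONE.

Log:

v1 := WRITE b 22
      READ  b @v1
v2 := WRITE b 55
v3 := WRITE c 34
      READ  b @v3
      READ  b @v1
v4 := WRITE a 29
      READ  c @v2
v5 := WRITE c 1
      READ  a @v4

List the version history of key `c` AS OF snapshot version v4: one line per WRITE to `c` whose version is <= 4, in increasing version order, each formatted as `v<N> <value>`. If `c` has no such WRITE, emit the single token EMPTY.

Scan writes for key=c with version <= 4:
  v1 WRITE b 22 -> skip
  v2 WRITE b 55 -> skip
  v3 WRITE c 34 -> keep
  v4 WRITE a 29 -> skip
  v5 WRITE c 1 -> drop (> snap)
Collected: [(3, 34)]

Answer: v3 34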